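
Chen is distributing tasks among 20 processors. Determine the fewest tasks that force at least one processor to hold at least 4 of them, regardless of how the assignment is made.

With 60 tasks one could put exactly 3 in each of the 20 processors, and no processor would reach 4.
One more task must land in a processor that already has 3, giving it 4.
So 20 × 3 + 1 = 61 tasks are required.

61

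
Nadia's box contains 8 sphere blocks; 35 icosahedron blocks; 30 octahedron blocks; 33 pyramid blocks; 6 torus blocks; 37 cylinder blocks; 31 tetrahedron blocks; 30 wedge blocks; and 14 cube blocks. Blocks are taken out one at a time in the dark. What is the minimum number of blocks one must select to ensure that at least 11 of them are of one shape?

An adversary could hand out at most 10 blocks per shape (sphere, torus run out sooner): 8 + 10 + 10 + 10 + 6 + 10 + 10 + 10 + 10 = 84 blocks and still no shape has 11.
By the pigeonhole principle, one more block lands in a shape already at 10, so 85 draws are enough and 84 are not.

85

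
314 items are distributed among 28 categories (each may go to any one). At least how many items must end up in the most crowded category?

Pigeonhole: the 28 categories are the holes and the 314 items are the pigeons.
If every category held at most 11 items, the total would be at most 28 × 11 = 308, which is less than 314.
So some category holds at least ⌈314/28⌉ = 12 items.

12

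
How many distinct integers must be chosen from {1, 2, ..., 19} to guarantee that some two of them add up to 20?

11

A set avoiding the sum 20 can contain at most one of each pair {x, 20−x}, plus the 1 element equal to its own complement.
The integers 10, …, 19 (10 of them) are such a set: any two sum to at least 10+11 = 21 > 20.
Pigeonhole: any 11th integer completes one of the 9 pairs, so 11 choices force a sum of 20.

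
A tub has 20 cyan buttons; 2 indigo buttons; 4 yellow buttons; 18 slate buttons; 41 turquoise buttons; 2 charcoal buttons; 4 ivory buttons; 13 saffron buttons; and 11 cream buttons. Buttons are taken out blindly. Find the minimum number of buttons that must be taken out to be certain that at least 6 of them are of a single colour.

38

Pigeonhole: put each drawn button into a box by colour. The largest draw with every box below 6 takes min(count, 5) from each colour; colours with fewer than 5 contribute all they have.
Σ min(cᵢ, 5) = 5 + 2 + 4 + 5 + 5 + 2 + 4 + 5 + 5 = 37.
Draw number 37 + 1 = 38 must push one box to 6.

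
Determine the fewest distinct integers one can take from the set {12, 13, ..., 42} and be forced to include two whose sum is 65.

Two chosen integers sum to 65 exactly when both halves of some pair {x, 65−x} with 23 ≤ x ≤ 65−x ≤ 42 are chosen — 10 such pairs.
The remaining 11 elements (those with no distinct partner in range) can never complete a 65-sum, so the worst case takes all of them and one from each pair: 11 + 10 = 21.
The 22nd integer has to be the second member of some pair, so 21 + 1 = 22.

22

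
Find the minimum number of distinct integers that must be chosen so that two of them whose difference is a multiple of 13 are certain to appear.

14

Integers whose pairwise differences are multiples of 13 are exactly those sharing a remainder mod 13. By pigeonhole, the 13 residue classes mod 13 are the pigeonholes.
With 13 integers one could put 1 in each residue class and have no class reach 2.
The 14th integer pushes some class to 2, so 13·1 + 1 = 14.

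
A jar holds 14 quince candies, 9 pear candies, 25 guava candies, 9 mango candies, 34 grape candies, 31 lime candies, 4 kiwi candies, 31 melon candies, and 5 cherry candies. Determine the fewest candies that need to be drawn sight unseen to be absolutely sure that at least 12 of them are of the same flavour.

An adversary could hand out at most 11 candies per flavour (4 flavours run out sooner): 11 + 9 + 11 + 9 + 11 + 11 + 4 + 11 + 5 = 82 candies and still no flavour has 12.
By the pigeonhole principle, one more candy lands in a flavour already at 11, so 83 draws are enough and 82 are not.

83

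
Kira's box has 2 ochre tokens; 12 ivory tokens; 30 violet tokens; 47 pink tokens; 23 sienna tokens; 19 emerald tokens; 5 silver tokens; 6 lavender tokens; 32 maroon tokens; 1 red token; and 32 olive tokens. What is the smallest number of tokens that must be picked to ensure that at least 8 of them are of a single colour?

64

Put each drawn token into a box by colour. The largest draw with every box below 8 takes min(count, 7) from each colour; colours with fewer than 7 contribute all they have.
Σ min(cᵢ, 7) = 2 + 7 + 7 + 7 + 7 + 7 + 5 + 6 + 7 + 1 + 7 = 63.
Draw number 63 + 1 = 64 must push one box to 8.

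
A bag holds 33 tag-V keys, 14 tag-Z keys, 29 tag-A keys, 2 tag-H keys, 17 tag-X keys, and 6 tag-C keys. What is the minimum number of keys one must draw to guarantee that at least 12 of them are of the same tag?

53

Put each drawn key into a box by tag. The largest draw with every box below 12 takes min(count, 11) from each tag; tags with fewer than 11 contribute all they have.
Σ min(cᵢ, 11) = 11 + 11 + 11 + 2 + 11 + 6 = 52.
Draw number 52 + 1 = 53 must push one box to 12.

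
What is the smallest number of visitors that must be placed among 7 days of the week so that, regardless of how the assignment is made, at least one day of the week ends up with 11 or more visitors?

71

With 70 visitors one could put exactly 10 in each of the 7 days of the week, and no day of the week would reach 11.
By pigeonhole, one more visitor must land in a day of the week that already has 10, giving it 11.
So 7 × 10 + 1 = 71 visitors are required.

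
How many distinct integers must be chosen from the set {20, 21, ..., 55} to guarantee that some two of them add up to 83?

23

Two chosen integers sum to 83 exactly when both halves of some pair {x, 83−x} with 28 ≤ x ≤ 83−x ≤ 55 are chosen — 14 such pairs.
The remaining 8 elements (those with no distinct partner in range) can never complete a 83-sum, so the worst case takes all of them and one from each pair: 8 + 14 = 22.
Pigeonhole: the 23rd integer has to be the second member of some pair, so 22 + 1 = 23.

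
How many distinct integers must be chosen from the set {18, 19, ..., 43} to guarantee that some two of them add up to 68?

18

Group the elements by complementary pair {x, 68−x}: {25,43}, {26,42}, {27,41}, …, giving 9 two-element pairs, the single value 34 (it cannot pair with itself since the integers are distinct), and 7 integers whose partner 68−x falls outside [18,43].
Pigeonhole: treating each of those 17 groups as a pigeonhole, one can pick one integer per group — 17 integers — with no two summing to 68.
The 18th integer lands in an occupied pair, forcing a sum of 68.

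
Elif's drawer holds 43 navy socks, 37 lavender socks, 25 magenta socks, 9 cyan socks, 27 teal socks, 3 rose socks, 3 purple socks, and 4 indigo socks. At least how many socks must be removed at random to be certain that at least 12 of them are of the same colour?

The 8 colours are the holes; the socks drawn are the pigeons.
To avoid 12 of any one colour, the worst case takes at most 11 of each colour, or every sock of a colour that has fewer than 11.
That gives 11 + 11 + 11 + 9 + 11 + 3 + 3 + 4 = 63 socks with no colour reaching 12.
The next sock forces some colour to 12, so 63 + 1 = 64.

64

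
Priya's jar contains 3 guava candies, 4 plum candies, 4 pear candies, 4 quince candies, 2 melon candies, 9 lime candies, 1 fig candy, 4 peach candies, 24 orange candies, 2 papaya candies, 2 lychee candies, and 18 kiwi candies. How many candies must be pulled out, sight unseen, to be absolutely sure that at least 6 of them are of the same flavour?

Pigeonhole: put each drawn candy into a box by flavour. The largest draw with every box below 6 takes min(count, 5) from each flavour; flavours with fewer than 5 contribute all they have.
Σ min(cᵢ, 5) = 3 + 4 + 4 + 4 + 2 + 5 + 1 + 4 + 5 + 2 + 2 + 5 = 41.
Draw number 41 + 1 = 42 must push one box to 6.

42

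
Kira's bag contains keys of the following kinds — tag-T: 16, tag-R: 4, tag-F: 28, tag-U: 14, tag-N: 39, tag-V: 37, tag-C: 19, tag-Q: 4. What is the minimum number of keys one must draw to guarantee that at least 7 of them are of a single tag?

45

An adversary could hand out at most 6 keys per tag (tag-R, tag-Q run out sooner): 6 + 4 + 6 + 6 + 6 + 6 + 6 + 4 = 44 keys and still no tag has 7.
Pigeonhole: one more key lands in a tag already at 6, so 45 draws are enough and 44 are not.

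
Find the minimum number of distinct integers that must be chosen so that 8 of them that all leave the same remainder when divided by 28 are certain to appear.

197

The 28 residue classes mod 28 are the pigeonholes.
With 196 integers one could put 7 in each residue class and have no class reach 8.
The 197th integer pushes some class to 8, so 28·7 + 1 = 197.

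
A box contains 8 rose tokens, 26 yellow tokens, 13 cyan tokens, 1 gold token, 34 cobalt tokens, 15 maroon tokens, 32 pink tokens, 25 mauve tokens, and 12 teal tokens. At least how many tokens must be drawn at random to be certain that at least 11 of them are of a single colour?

The 9 colours are the holes; the tokens drawn are the pigeons.
To avoid 11 of any one colour, the worst case takes at most 10 of each colour, or every token of a colour that has fewer than 10.
That gives 8 + 10 + 10 + 1 + 10 + 10 + 10 + 10 + 10 = 79 tokens with no colour reaching 11.
The next token forces some colour to 11, so 79 + 1 = 80.

80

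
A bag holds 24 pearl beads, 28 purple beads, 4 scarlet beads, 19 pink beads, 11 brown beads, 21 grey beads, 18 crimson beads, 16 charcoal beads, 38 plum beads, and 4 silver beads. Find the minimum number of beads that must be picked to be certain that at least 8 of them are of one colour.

Pigeonhole: put each drawn bead into a box by colour. The largest draw with every box below 8 takes min(count, 7) from each colour; colours with fewer than 7 contribute all they have.
Σ min(cᵢ, 7) = 7 + 7 + 4 + 7 + 7 + 7 + 7 + 7 + 7 + 4 = 64.
Draw number 64 + 1 = 65 must push one box to 8.

65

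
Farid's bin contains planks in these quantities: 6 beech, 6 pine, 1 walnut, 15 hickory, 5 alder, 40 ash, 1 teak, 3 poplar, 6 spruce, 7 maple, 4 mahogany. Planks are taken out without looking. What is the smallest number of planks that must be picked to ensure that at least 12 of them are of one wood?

62

The 11 woods are the holes; the planks drawn are the pigeons.
To avoid 12 of any one wood, the worst case takes at most 11 of each wood, or every plank of a wood that has fewer than 11.
That gives 6 + 6 + 1 + 11 + 5 + 11 + 1 + 3 + 6 + 7 + 4 = 61 planks with no wood reaching 12.
The next plank forces some wood to 12, so 61 + 1 = 62.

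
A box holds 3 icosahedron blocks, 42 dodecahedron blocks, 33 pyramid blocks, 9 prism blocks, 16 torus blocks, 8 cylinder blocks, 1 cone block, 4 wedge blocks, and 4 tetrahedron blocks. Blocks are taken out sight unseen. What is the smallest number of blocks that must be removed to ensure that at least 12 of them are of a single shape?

63

Put each drawn block into a box by shape. The largest draw with every box below 12 takes min(count, 11) from each shape; shapes with fewer than 11 contribute all they have.
Σ min(cᵢ, 11) = 3 + 11 + 11 + 9 + 11 + 8 + 1 + 4 + 4 = 62.
Draw number 62 + 1 = 63 must push one box to 12.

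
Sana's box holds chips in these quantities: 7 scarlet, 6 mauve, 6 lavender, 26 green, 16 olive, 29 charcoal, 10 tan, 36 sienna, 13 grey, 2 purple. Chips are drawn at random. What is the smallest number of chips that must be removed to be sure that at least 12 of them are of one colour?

An adversary could hand out at most 11 chips per colour (5 colours run out sooner): 7 + 6 + 6 + 11 + 11 + 11 + 10 + 11 + 11 + 2 = 86 chips and still no colour has 12.
One more chip lands in a colour already at 11, so 87 draws are enough and 86 are not.

87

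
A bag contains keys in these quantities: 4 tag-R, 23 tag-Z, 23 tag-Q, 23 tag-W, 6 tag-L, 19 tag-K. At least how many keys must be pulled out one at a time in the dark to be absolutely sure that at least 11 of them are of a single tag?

Pigeonhole: put each drawn key into a box by tag. The largest draw with every box below 11 takes min(count, 10) from each tag; tags with fewer than 10 contribute all they have.
Σ min(cᵢ, 10) = 4 + 10 + 10 + 10 + 6 + 10 = 50.
Draw number 50 + 1 = 51 must push one box to 11.

51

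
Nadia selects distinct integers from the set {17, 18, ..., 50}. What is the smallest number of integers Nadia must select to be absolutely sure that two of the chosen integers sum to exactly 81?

Group the elements by complementary pair {x, 81−x}: {31,50}, {32,49}, {33,48}, …, giving 10 two-element pairs and 14 integers whose partner 81−x falls outside [17,50].
Pigeonhole: treating each of those 24 groups as a pigeonhole, one can pick one integer per group — 24 integers — with no two summing to 81.
The 25th integer lands in an occupied pair, forcing a sum of 81.

25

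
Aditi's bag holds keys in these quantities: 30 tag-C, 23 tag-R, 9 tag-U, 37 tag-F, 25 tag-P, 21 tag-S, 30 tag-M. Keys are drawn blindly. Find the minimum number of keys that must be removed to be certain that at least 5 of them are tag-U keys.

In the worst case for collecting tag-U keys, every non-tag-U key comes out first.
There are 30 + 23 + 37 + 25 + 21 + 30 = 166 non-tag-U keys altogether.
After those, each further key must be tag-U, so 166 + 5 = 171 draws guarantee 5 tag-U keys.

171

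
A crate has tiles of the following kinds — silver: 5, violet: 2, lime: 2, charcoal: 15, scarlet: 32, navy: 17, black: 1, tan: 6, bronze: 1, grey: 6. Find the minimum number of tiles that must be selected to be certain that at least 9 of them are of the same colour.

48

An adversary could hand out at most 8 tiles per colour (7 colours run out sooner): 5 + 2 + 2 + 8 + 8 + 8 + 1 + 6 + 1 + 6 = 47 tiles and still no colour has 9.
One more tile lands in a colour already at 8, so 48 draws are enough and 47 are not.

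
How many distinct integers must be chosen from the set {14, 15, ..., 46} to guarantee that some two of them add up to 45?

Group the elements by complementary pair {x, 45−x}: {14,31}, {15,30}, {16,29}, …, giving 9 two-element pairs and 15 integers whose partner 45−x falls outside [14,46].
Pigeonhole: treating each of those 24 groups as a pigeonhole, one can pick one integer per group — 24 integers — with no two summing to 45.
The 25th integer lands in an occupied pair, forcing a sum of 45.

25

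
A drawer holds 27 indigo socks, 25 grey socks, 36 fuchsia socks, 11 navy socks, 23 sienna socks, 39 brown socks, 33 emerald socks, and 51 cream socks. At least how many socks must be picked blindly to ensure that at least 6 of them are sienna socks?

In the worst case for collecting sienna socks, every non-sienna sock comes out first.
There are 27 + 25 + 36 + 11 + 39 + 33 + 51 = 222 non-sienna socks altogether.
After those, each further sock must be sienna, so 222 + 6 = 228 draws guarantee 6 sienna socks.

228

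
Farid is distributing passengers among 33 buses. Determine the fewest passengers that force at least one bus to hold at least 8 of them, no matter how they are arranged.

With 231 passengers one could put exactly 7 in each of the 33 buses, and no bus would reach 8.
Pigeonhole: one more passenger must land in a bus that already has 7, giving it 8.
So 33 × 7 + 1 = 232 passengers are required.

232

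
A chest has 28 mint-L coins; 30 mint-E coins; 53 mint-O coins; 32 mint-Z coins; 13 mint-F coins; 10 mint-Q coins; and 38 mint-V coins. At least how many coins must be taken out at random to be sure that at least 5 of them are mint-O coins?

In the worst case for collecting mint-O coins, every non-mint-O coin comes out first.
There are 28 + 30 + 32 + 13 + 10 + 38 = 151 non-mint-O coins altogether.
After those, each further coin must be mint-O, so 151 + 5 = 156 draws guarantee 5 mint-O coins.

156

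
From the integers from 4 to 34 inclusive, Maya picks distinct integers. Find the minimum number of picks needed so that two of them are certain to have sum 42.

A set avoiding the sum 42 can contain at most one of each pair {x, 42−x}, plus the 5 elements whose complement lies outside the range or equal to its own complement.
The integers 4, …, 21 (18 of them) are such a set: any two sum to at least 4+5 = 9 and at most 20+21 = 41 < 42.
Any 19th integer completes one of the 13 pairs, so 19 choices force a sum of 42.

19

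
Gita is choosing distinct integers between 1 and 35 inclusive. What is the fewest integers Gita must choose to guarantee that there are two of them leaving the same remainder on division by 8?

Pigeonhole: the 8 residue classes mod 8 are the pigeonholes.
With 8 integers one could put 1 in each residue class and have no class reach 2.
The 9th integer pushes some class to 2, so 8·1 + 1 = 9.

9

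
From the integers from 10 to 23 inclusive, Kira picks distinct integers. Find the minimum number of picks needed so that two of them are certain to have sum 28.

Two chosen integers sum to 28 exactly when both halves of some pair {x, 28−x} with 10 ≤ x ≤ 28−x ≤ 18 are chosen — 4 such pairs.
The remaining 6 elements (those with no distinct partner in range) can never complete a 28-sum, so the worst case takes all of them and one from each pair: 6 + 4 = 10.
The 11th integer has to be the second member of some pair, so 10 + 1 = 11.

11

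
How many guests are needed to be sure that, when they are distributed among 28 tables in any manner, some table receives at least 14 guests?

365

With 364 guests one could put exactly 13 in each of the 28 tables, and no table would reach 14.
By the pigeonhole principle, one more guest must land in a table that already has 13, giving it 14.
So 28 × 13 + 1 = 365 guests are required.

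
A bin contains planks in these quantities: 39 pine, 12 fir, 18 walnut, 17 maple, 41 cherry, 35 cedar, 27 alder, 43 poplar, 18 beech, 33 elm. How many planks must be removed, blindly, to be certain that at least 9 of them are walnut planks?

274

In the worst case for collecting walnut planks, every non-walnut plank comes out first.
There are 39 + 12 + 17 + 41 + 35 + 27 + 43 + 18 + 33 = 265 non-walnut planks altogether.
After those, each further plank must be walnut, so 265 + 9 = 274 draws guarantee 9 walnut planks.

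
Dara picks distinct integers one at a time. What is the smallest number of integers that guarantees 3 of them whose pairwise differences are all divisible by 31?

Integers whose pairwise differences are multiples of 31 are exactly those sharing a remainder mod 31. The 31 residue classes mod 31 are the pigeonholes.
With 62 integers one could put 2 in each residue class and have no class reach 3.
The 63rd integer pushes some class to 3, so 31·2 + 1 = 63.

63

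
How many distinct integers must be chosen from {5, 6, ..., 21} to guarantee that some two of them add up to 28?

A set avoiding the sum 28 can contain at most one of each pair {x, 28−x}, plus the 3 elements whose complement lies outside the range or equal to its own complement.
The integers 5, …, 14 (10 of them) are such a set: any two sum to at least 5+6 = 11 and at most 13+14 = 27 < 28.
By the pigeonhole principle, any 11th integer completes one of the 7 pairs, so 11 choices force a sum of 28.

11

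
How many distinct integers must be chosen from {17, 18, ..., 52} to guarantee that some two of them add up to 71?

20

Two chosen integers sum to 71 exactly when both halves of some pair {x, 71−x} with 19 ≤ x ≤ 71−x ≤ 52 are chosen — 17 such pairs.
The remaining 2 elements (those with no distinct partner in range) can never complete a 71-sum, so the worst case takes all of them and one from each pair: 2 + 17 = 19.
By the pigeonhole principle, the 20th integer has to be the second member of some pair, so 19 + 1 = 20.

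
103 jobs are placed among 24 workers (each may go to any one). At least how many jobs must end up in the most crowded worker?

By the pigeonhole principle, the 24 workers are the holes and the 103 jobs are the pigeons.
If every worker held at most 4 jobs, the total would be at most 24 × 4 = 96, which is less than 103.
So some worker holds at least ⌈103/24⌉ = 5 jobs.

5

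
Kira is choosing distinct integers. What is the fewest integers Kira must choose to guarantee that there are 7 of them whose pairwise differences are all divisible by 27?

163

Integers whose pairwise differences are multiples of 27 are exactly those sharing a remainder mod 27. Pigeonhole: the 27 residue classes mod 27 are the pigeonholes.
With 162 integers one could put 6 in each residue class and have no class reach 7.
The 163rd integer pushes some class to 7, so 27·6 + 1 = 163.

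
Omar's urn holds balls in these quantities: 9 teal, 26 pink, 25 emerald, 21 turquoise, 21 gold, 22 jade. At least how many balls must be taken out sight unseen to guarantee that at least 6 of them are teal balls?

121

In the worst case for collecting teal balls, every non-teal ball comes out first.
There are 26 + 25 + 21 + 21 + 22 = 115 non-teal balls altogether.
After those, each further ball must be teal, so 115 + 6 = 121 draws guarantee 6 teal balls.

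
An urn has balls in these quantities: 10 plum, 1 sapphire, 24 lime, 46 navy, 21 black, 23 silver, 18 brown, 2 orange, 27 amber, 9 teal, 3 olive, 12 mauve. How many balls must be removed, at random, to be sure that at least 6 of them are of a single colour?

52

Put each drawn ball into a box by colour. The largest draw with every box below 6 takes min(count, 5) from each colour; colours with fewer than 5 contribute all they have.
Σ min(cᵢ, 5) = 5 + 1 + 5 + 5 + 5 + 5 + 5 + 2 + 5 + 5 + 3 + 5 = 51.
Draw number 51 + 1 = 52 must push one box to 6.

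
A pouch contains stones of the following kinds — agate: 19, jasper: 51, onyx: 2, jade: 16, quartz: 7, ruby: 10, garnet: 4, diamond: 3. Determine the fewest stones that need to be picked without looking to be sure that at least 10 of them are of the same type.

53

Put each drawn stone into a box by type. The largest draw with every box below 10 takes min(count, 9) from each type; types with fewer than 9 contribute all they have.
Σ min(cᵢ, 9) = 9 + 9 + 2 + 9 + 7 + 9 + 4 + 3 = 52.
Draw number 52 + 1 = 53 must push one box to 10.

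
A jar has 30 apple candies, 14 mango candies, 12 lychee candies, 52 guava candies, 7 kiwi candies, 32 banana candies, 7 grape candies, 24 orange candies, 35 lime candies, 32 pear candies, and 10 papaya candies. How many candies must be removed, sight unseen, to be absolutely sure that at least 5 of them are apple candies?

230

In the worst case for collecting apple candies, every non-apple candy comes out first.
There are 14 + 12 + 52 + 7 + 32 + 7 + 24 + 35 + 32 + 10 = 225 non-apple candies altogether.
After those, each further candy must be apple, so 225 + 5 = 230 draws guarantee 5 apple candies.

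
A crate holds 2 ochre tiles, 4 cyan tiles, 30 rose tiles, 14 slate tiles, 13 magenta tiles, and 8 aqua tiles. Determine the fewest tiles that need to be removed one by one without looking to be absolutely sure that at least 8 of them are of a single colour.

35

By pigeonhole, the 6 colours are the holes; the tiles drawn are the pigeons.
To avoid 8 of any one colour, the worst case takes at most 7 of each colour, or every tile of a colour that has fewer than 7.
That gives 2 + 4 + 7 + 7 + 7 + 7 = 34 tiles with no colour reaching 8.
The next tile forces some colour to 8, so 34 + 1 = 35.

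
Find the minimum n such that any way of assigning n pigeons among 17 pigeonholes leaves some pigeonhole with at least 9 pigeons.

137

With 136 pigeons one could put exactly 8 in each of the 17 pigeonholes, and no pigeonhole would reach 9.
One more pigeon must land in a pigeonhole that already has 8, giving it 9.
So 17 × 8 + 1 = 137 pigeons are required.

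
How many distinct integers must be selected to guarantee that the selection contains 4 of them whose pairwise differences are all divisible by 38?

Integers whose pairwise differences are multiples of 38 are exactly those sharing a remainder mod 38. The 38 residue classes mod 38 are the pigeonholes.
With 114 integers one could put 3 in each residue class and have no class reach 4.
The 115th integer pushes some class to 4, so 38·3 + 1 = 115.

115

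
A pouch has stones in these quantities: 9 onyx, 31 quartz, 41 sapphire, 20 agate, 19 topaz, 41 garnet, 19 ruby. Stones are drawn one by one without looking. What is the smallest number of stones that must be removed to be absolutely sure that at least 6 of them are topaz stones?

167

In the worst case for collecting topaz stones, every non-topaz stone comes out first.
There are 9 + 31 + 41 + 20 + 41 + 19 = 161 non-topaz stones altogether.
After those, each further stone must be topaz, so 161 + 6 = 167 draws guarantee 6 topaz stones.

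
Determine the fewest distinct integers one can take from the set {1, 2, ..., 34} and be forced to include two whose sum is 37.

Group the elements by complementary pair {x, 37−x}: {3,34}, {4,33}, {5,32}, …, giving 16 two-element pairs and 2 integers whose partner 37−x falls outside [1,34].
By the pigeonhole principle, treating each of those 18 groups as a pigeonhole, one can pick one integer per group — 18 integers — with no two summing to 37.
The 19th integer lands in an occupied pair, forcing a sum of 37.

19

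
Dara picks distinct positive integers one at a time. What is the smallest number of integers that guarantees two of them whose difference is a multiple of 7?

8

Integers whose pairwise differences are multiples of 7 are exactly those sharing a remainder mod 7. The 7 residue classes mod 7 are the pigeonholes.
With 7 integers one could put 1 in each residue class and have no class reach 2.
The 8th integer pushes some class to 2, so 7·1 + 1 = 8.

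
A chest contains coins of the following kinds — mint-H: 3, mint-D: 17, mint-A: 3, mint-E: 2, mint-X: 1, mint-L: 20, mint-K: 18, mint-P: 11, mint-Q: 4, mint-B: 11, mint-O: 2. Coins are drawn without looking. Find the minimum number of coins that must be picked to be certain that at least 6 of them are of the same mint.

An adversary could hand out at most 5 coins per mint (6 mints run out sooner): 3 + 5 + 3 + 2 + 1 + 5 + 5 + 5 + 4 + 5 + 2 = 40 coins and still no mint has 6.
By pigeonhole, one more coin lands in a mint already at 5, so 41 draws are enough and 40 are not.

41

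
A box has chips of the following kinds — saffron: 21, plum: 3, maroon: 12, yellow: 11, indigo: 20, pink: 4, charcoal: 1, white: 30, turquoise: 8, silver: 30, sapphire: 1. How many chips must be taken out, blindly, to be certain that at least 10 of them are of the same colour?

72

The 11 colours are the holes; the chips drawn are the pigeons.
To avoid 10 of any one colour, the worst case takes at most 9 of each colour, or every chip of a colour that has fewer than 9.
That gives 9 + 3 + 9 + 9 + 9 + 4 + 1 + 9 + 8 + 9 + 1 = 71 chips with no colour reaching 10.
The next chip forces some colour to 10, so 71 + 1 = 72.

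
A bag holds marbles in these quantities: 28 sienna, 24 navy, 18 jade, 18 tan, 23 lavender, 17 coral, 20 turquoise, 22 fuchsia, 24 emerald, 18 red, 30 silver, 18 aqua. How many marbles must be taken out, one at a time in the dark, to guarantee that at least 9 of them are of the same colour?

Pigeonhole: put each drawn marble into a box by colour. The largest draw with every box below 9 takes min(count, 8) from each colour.
Σ min(cᵢ, 8) = 8 + 8 + 8 + 8 + 8 + 8 + 8 + 8 + 8 + 8 + 8 + 8 = 96.
Draw number 96 + 1 = 97 must push one box to 9.

97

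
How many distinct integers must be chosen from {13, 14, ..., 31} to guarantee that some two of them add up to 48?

Two chosen integers sum to 48 exactly when both halves of some pair {x, 48−x} with 17 ≤ x ≤ 48−x ≤ 31 are chosen — 7 such pairs.
The remaining 5 elements (those with no distinct partner in range) can never complete a 48-sum, so the worst case takes all of them and one from each pair: 5 + 7 = 12.
Pigeonhole: the 13th integer has to be the second member of some pair, so 12 + 1 = 13.

13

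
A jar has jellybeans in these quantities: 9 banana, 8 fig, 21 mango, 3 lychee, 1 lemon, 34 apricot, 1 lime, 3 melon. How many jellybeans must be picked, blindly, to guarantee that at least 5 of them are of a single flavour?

25

Put each drawn jellybean into a box by flavour. The largest draw with every box below 5 takes min(count, 4) from each flavour; flavours with fewer than 4 contribute all they have.
Σ min(cᵢ, 4) = 4 + 4 + 4 + 3 + 1 + 4 + 1 + 3 = 24.
Draw number 24 + 1 = 25 must push one box to 5.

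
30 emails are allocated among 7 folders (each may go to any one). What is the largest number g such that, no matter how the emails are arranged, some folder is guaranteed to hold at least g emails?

The 7 folders are the holes and the 30 emails are the pigeons.
If every folder held at most 4 emails, the total would be at most 7 × 4 = 28, which is less than 30.
So some folder holds at least ⌈30/7⌉ = 5 emails.

5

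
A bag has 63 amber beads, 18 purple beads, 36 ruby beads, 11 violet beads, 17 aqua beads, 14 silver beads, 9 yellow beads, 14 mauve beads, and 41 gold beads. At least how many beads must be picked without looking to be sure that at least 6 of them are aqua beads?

In the worst case for collecting aqua beads, every non-aqua bead comes out first.
There are 63 + 18 + 36 + 11 + 14 + 9 + 14 + 41 = 206 non-aqua beads altogether.
After those, each further bead must be aqua, so 206 + 6 = 212 draws guarantee 6 aqua beads.

212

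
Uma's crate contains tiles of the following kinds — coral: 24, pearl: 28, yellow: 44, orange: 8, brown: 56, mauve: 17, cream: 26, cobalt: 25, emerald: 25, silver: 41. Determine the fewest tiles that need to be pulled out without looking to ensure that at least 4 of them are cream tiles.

In the worst case for collecting cream tiles, every non-cream tile comes out first.
There are 24 + 28 + 44 + 8 + 56 + 17 + 25 + 25 + 41 = 268 non-cream tiles altogether.
After those, each further tile must be cream, so 268 + 4 = 272 draws guarantee 4 cream tiles.

272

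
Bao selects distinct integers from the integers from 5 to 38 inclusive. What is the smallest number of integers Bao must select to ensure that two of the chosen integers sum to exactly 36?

Group the elements by complementary pair {x, 36−x}: {5,31}, {6,30}, {7,29}, …, giving 13 two-element pairs; the single value 18 (it cannot pair with itself since the integers are distinct); and 7 integers whose partner 36−x falls outside [5,38].
Treating each of those 21 groups as a pigeonhole, one can pick one integer per group — 21 integers — with no two summing to 36.
The 22nd integer lands in an occupied pair, forcing a sum of 36.

22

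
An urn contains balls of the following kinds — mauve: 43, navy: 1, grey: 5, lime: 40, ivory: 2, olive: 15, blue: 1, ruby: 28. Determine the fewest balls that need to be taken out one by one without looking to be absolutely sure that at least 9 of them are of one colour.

42

An adversary could hand out at most 8 balls per colour (4 colours run out sooner): 8 + 1 + 5 + 8 + 2 + 8 + 1 + 8 = 41 balls and still no colour has 9.
One more ball lands in a colour already at 8, so 42 draws are enough and 41 are not.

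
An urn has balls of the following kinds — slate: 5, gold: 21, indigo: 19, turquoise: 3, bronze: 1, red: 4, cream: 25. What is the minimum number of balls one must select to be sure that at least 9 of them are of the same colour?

38

An adversary could hand out at most 8 balls per colour (4 colours run out sooner): 5 + 8 + 8 + 3 + 1 + 4 + 8 = 37 balls and still no colour has 9.
Pigeonhole: one more ball lands in a colour already at 8, so 38 draws are enough and 37 are not.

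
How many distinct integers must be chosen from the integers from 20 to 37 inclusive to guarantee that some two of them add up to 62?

A set avoiding the sum 62 can contain at most one of each pair {x, 62−x}, plus the 6 elements whose complement lies outside the range or equal to its own complement.
The integers 20, …, 31 (12 of them) are such a set: any two sum to at least 20+21 = 41 and at most 30+31 = 61 < 62.
By pigeonhole, any 13th integer completes one of the 6 pairs, so 13 choices force a sum of 62.

13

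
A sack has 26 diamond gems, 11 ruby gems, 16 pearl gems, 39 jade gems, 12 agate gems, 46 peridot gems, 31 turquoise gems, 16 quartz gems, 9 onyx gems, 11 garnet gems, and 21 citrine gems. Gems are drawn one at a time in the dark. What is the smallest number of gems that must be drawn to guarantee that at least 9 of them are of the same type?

Put each drawn gem into a box by type. The largest draw with every box below 9 takes min(count, 8) from each type.
Σ min(cᵢ, 8) = 8 + 8 + 8 + 8 + 8 + 8 + 8 + 8 + 8 + 8 + 8 = 88.
Draw number 88 + 1 = 89 must push one box to 9.

89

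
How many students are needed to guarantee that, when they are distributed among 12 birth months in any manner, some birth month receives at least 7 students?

With 72 students one could put exactly 6 in each of the 12 birth months, and no birth month would reach 7.
By the pigeonhole principle, one more student must land in a birth month that already has 6, giving it 7.
So 12 × 6 + 1 = 73 students are required.

73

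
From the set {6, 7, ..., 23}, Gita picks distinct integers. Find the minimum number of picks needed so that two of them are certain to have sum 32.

Two chosen integers sum to 32 exactly when both halves of some pair {x, 32−x} with 9 ≤ x ≤ 32−x ≤ 23 are chosen — 7 such pairs.
The remaining 4 elements (those with no distinct partner in range) can never complete a 32-sum, so the worst case takes all of them and one from each pair: 4 + 7 = 11.
By pigeonhole, the 12th integer has to be the second member of some pair, so 11 + 1 = 12.

12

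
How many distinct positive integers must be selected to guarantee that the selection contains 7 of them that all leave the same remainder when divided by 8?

By the pigeonhole principle, the 8 residue classes mod 8 are the pigeonholes.
With 48 integers one could put 6 in each residue class and have no class reach 7.
The 49th integer pushes some class to 7, so 8·6 + 1 = 49.

49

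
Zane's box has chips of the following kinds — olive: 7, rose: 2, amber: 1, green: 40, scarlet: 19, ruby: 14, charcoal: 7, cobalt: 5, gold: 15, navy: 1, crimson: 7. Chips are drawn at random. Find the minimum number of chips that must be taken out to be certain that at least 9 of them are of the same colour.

Pigeonhole: put each drawn chip into a box by colour. The largest draw with every box below 9 takes min(count, 8) from each colour; colours with fewer than 8 contribute all they have.
Σ min(cᵢ, 8) = 7 + 2 + 1 + 8 + 8 + 8 + 7 + 5 + 8 + 1 + 7 = 62.
Draw number 62 + 1 = 63 must push one box to 9.

63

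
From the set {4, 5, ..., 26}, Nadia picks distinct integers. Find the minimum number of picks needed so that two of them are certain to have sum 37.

Group the elements by complementary pair {x, 37−x}: {11,26}, {12,25}, {13,24}, …, giving 8 two-element pairs and 7 integers whose partner 37−x falls outside [4,26].
Treating each of those 15 groups as a pigeonhole, one can pick one integer per group — 15 integers — with no two summing to 37.
The 16th integer lands in an occupied pair, forcing a sum of 37.

16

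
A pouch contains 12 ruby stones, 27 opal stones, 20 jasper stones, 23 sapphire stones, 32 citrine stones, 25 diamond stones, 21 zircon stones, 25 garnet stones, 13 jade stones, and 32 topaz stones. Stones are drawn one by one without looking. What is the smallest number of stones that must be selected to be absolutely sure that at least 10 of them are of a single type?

91

Put each drawn stone into a box by type. The largest draw with every box below 10 takes min(count, 9) from each type.
Σ min(cᵢ, 9) = 9 + 9 + 9 + 9 + 9 + 9 + 9 + 9 + 9 + 9 = 90.
Draw number 90 + 1 = 91 must push one box to 10.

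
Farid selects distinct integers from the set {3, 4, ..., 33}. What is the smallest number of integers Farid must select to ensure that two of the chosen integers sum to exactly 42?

20

A set avoiding the sum 42 can contain at most one of each pair {x, 42−x}, plus the 7 elements whose complement lies outside the range or equal to its own complement.
The integers 3, …, 21 (19 of them) are such a set: any two sum to at least 3+4 = 7 and at most 20+21 = 41 < 42.
By the pigeonhole principle, any 20th integer completes one of the 12 pairs, so 20 choices force a sum of 42.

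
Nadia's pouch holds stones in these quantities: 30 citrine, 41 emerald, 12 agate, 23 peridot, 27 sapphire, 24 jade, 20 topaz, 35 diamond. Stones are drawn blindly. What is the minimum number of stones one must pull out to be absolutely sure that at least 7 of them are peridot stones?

In the worst case for collecting peridot stones, every non-peridot stone comes out first.
There are 30 + 41 + 12 + 27 + 24 + 20 + 35 = 189 non-peridot stones altogether.
After those, each further stone must be peridot, so 189 + 7 = 196 draws guarantee 7 peridot stones.

196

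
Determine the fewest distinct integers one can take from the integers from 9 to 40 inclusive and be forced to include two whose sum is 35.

24

Group the elements by complementary pair {x, 35−x}: {9,26}, {10,25}, {11,24}, …, giving 9 two-element pairs and 14 integers whose partner 35−x falls outside [9,40].
Treating each of those 23 groups as a pigeonhole, one can pick one integer per group — 23 integers — with no two summing to 35.
The 24th integer lands in an occupied pair, forcing a sum of 35.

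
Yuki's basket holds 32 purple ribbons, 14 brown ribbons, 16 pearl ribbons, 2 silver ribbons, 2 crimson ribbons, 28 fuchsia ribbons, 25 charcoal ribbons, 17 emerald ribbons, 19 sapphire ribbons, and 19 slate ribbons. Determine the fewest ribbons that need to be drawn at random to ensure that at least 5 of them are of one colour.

37

Pigeonhole: put each drawn ribbon into a box by colour. The largest draw with every box below 5 takes min(count, 4) from each colour; colours with fewer than 4 contribute all they have.
Σ min(cᵢ, 4) = 4 + 4 + 4 + 2 + 2 + 4 + 4 + 4 + 4 + 4 = 36.
Draw number 36 + 1 = 37 must push one box to 5.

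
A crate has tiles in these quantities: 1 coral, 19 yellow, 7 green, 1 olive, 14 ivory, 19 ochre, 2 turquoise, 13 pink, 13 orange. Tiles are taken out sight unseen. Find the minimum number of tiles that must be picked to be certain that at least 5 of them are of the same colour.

29

An adversary could hand out at most 4 tiles per colour (coral, olive, turquoise run out sooner): 1 + 4 + 4 + 1 + 4 + 4 + 2 + 4 + 4 = 28 tiles and still no colour has 5.
One more tile lands in a colour already at 4, so 29 draws are enough and 28 are not.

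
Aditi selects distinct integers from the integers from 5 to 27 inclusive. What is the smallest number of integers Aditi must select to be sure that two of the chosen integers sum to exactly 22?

Two chosen integers sum to 22 exactly when both halves of some pair {x, 22−x} with 5 ≤ x ≤ 22−x ≤ 17 are chosen — 6 such pairs.
The remaining 11 elements (those with no distinct partner in range) can never complete a 22-sum, so the worst case takes all of them and one from each pair: 11 + 6 = 17.
Pigeonhole: the 18th integer has to be the second member of some pair, so 17 + 1 = 18.

18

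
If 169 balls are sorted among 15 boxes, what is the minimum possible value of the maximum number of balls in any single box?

12

By the pigeonhole principle, the 15 boxes are the holes and the 169 balls are the pigeons.
If every box held at most 11 balls, the total would be at most 15 × 11 = 165, which is less than 169.
So some box holds at least ⌈169/15⌉ = 12 balls.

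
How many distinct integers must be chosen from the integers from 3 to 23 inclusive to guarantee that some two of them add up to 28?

13

Two chosen integers sum to 28 exactly when both halves of some pair {x, 28−x} with 5 ≤ x ≤ 28−x ≤ 23 are chosen — 9 such pairs.
The remaining 3 elements (those with no distinct partner in range) can never complete a 28-sum, so the worst case takes all of them and one from each pair: 3 + 9 = 12.
The 13th integer has to be the second member of some pair, so 12 + 1 = 13.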